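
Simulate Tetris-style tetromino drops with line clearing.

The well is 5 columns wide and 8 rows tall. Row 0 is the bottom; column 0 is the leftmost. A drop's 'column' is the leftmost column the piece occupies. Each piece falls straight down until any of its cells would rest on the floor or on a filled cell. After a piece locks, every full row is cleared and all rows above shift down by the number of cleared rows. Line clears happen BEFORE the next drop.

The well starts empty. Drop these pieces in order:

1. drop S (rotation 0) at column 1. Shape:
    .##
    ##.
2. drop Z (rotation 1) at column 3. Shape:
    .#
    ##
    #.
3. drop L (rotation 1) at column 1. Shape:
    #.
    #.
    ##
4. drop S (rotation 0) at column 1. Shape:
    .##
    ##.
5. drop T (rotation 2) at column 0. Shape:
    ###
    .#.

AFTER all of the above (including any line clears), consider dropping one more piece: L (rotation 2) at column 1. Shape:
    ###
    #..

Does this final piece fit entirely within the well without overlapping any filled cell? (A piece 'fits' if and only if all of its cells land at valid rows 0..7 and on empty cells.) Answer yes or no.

Drop 1: S rot0 at col 1 lands with bottom-row=0; cleared 0 line(s) (total 0); column heights now [0 1 2 2 0], max=2
Drop 2: Z rot1 at col 3 lands with bottom-row=2; cleared 0 line(s) (total 0); column heights now [0 1 2 4 5], max=5
Drop 3: L rot1 at col 1 lands with bottom-row=2; cleared 0 line(s) (total 0); column heights now [0 5 3 4 5], max=5
Drop 4: S rot0 at col 1 lands with bottom-row=5; cleared 0 line(s) (total 0); column heights now [0 6 7 7 5], max=7
Drop 5: T rot2 at col 0 lands with bottom-row=6; cleared 0 line(s) (total 0); column heights now [8 8 8 7 5], max=8
Test piece L rot2 at col 1 (width 3): heights before test = [8 8 8 7 5]; fits = False

Answer: no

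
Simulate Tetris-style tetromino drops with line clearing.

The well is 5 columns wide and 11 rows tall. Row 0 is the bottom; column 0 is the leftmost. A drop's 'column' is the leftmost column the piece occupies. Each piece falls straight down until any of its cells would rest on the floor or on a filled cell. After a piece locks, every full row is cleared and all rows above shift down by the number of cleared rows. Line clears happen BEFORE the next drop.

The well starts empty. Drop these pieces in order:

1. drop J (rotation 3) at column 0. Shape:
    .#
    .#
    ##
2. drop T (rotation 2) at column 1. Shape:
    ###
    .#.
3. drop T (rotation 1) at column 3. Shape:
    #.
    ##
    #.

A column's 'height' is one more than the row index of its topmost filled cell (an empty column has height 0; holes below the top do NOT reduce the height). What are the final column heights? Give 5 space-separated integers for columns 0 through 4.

Drop 1: J rot3 at col 0 lands with bottom-row=0; cleared 0 line(s) (total 0); column heights now [1 3 0 0 0], max=3
Drop 2: T rot2 at col 1 lands with bottom-row=2; cleared 0 line(s) (total 0); column heights now [1 4 4 4 0], max=4
Drop 3: T rot1 at col 3 lands with bottom-row=4; cleared 0 line(s) (total 0); column heights now [1 4 4 7 6], max=7

Answer: 1 4 4 7 6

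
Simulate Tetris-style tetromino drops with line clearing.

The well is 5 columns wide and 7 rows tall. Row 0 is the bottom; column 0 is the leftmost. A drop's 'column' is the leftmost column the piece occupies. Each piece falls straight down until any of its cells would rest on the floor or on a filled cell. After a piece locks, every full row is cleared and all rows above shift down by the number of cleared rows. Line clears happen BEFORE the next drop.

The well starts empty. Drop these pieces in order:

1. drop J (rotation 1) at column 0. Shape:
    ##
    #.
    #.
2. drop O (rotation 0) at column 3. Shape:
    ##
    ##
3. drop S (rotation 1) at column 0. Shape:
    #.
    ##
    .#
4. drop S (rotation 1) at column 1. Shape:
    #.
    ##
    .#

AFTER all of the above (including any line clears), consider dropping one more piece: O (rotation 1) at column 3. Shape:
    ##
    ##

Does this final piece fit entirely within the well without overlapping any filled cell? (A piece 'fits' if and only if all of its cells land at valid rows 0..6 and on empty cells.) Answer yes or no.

Answer: yes

Derivation:
Drop 1: J rot1 at col 0 lands with bottom-row=0; cleared 0 line(s) (total 0); column heights now [3 3 0 0 0], max=3
Drop 2: O rot0 at col 3 lands with bottom-row=0; cleared 0 line(s) (total 0); column heights now [3 3 0 2 2], max=3
Drop 3: S rot1 at col 0 lands with bottom-row=3; cleared 0 line(s) (total 0); column heights now [6 5 0 2 2], max=6
Drop 4: S rot1 at col 1 lands with bottom-row=4; cleared 0 line(s) (total 0); column heights now [6 7 6 2 2], max=7
Test piece O rot1 at col 3 (width 2): heights before test = [6 7 6 2 2]; fits = True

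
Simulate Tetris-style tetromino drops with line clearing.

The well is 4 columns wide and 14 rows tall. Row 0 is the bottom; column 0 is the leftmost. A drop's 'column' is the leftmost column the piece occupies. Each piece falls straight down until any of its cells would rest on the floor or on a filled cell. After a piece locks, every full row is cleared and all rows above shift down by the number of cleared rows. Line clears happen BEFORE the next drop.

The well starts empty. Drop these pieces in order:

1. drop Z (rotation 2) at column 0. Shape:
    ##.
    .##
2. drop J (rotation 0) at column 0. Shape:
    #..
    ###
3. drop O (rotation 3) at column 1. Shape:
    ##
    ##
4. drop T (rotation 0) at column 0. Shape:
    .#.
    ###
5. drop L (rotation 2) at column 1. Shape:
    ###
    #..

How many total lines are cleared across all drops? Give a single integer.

Answer: 0

Derivation:
Drop 1: Z rot2 at col 0 lands with bottom-row=0; cleared 0 line(s) (total 0); column heights now [2 2 1 0], max=2
Drop 2: J rot0 at col 0 lands with bottom-row=2; cleared 0 line(s) (total 0); column heights now [4 3 3 0], max=4
Drop 3: O rot3 at col 1 lands with bottom-row=3; cleared 0 line(s) (total 0); column heights now [4 5 5 0], max=5
Drop 4: T rot0 at col 0 lands with bottom-row=5; cleared 0 line(s) (total 0); column heights now [6 7 6 0], max=7
Drop 5: L rot2 at col 1 lands with bottom-row=7; cleared 0 line(s) (total 0); column heights now [6 9 9 9], max=9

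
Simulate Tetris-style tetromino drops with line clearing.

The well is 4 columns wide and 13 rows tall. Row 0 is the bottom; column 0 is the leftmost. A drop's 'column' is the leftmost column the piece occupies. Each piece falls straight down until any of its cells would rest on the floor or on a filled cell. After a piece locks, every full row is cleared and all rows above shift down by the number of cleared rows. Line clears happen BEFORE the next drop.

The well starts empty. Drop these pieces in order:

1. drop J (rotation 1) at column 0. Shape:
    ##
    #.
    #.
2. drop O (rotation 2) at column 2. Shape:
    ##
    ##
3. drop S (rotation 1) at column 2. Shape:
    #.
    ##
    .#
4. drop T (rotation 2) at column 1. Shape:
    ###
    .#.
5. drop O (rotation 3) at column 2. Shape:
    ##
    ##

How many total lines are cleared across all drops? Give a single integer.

Drop 1: J rot1 at col 0 lands with bottom-row=0; cleared 0 line(s) (total 0); column heights now [3 3 0 0], max=3
Drop 2: O rot2 at col 2 lands with bottom-row=0; cleared 0 line(s) (total 0); column heights now [3 3 2 2], max=3
Drop 3: S rot1 at col 2 lands with bottom-row=2; cleared 0 line(s) (total 0); column heights now [3 3 5 4], max=5
Drop 4: T rot2 at col 1 lands with bottom-row=5; cleared 0 line(s) (total 0); column heights now [3 7 7 7], max=7
Drop 5: O rot3 at col 2 lands with bottom-row=7; cleared 0 line(s) (total 0); column heights now [3 7 9 9], max=9

Answer: 0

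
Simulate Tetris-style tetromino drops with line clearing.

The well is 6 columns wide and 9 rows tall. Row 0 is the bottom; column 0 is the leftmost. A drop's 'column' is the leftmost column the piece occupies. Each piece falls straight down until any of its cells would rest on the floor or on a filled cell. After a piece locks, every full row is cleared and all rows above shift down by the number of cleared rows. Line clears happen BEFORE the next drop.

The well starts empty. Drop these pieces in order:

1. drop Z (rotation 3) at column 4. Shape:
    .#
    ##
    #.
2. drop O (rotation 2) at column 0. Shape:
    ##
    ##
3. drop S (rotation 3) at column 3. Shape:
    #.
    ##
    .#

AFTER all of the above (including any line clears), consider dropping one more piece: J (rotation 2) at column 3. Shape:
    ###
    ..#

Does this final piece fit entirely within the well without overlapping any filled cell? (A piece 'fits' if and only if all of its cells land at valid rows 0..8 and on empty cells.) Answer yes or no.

Answer: yes

Derivation:
Drop 1: Z rot3 at col 4 lands with bottom-row=0; cleared 0 line(s) (total 0); column heights now [0 0 0 0 2 3], max=3
Drop 2: O rot2 at col 0 lands with bottom-row=0; cleared 0 line(s) (total 0); column heights now [2 2 0 0 2 3], max=3
Drop 3: S rot3 at col 3 lands with bottom-row=2; cleared 0 line(s) (total 0); column heights now [2 2 0 5 4 3], max=5
Test piece J rot2 at col 3 (width 3): heights before test = [2 2 0 5 4 3]; fits = True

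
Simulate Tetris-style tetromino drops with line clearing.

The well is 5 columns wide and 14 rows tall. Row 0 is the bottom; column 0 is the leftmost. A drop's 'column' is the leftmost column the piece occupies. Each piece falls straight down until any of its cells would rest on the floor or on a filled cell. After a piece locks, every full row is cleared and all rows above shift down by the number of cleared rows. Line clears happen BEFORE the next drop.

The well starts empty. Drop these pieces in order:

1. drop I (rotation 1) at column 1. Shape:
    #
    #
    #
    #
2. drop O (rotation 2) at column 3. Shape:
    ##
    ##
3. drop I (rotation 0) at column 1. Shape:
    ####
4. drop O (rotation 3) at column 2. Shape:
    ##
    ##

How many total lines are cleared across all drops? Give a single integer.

Answer: 0

Derivation:
Drop 1: I rot1 at col 1 lands with bottom-row=0; cleared 0 line(s) (total 0); column heights now [0 4 0 0 0], max=4
Drop 2: O rot2 at col 3 lands with bottom-row=0; cleared 0 line(s) (total 0); column heights now [0 4 0 2 2], max=4
Drop 3: I rot0 at col 1 lands with bottom-row=4; cleared 0 line(s) (total 0); column heights now [0 5 5 5 5], max=5
Drop 4: O rot3 at col 2 lands with bottom-row=5; cleared 0 line(s) (total 0); column heights now [0 5 7 7 5], max=7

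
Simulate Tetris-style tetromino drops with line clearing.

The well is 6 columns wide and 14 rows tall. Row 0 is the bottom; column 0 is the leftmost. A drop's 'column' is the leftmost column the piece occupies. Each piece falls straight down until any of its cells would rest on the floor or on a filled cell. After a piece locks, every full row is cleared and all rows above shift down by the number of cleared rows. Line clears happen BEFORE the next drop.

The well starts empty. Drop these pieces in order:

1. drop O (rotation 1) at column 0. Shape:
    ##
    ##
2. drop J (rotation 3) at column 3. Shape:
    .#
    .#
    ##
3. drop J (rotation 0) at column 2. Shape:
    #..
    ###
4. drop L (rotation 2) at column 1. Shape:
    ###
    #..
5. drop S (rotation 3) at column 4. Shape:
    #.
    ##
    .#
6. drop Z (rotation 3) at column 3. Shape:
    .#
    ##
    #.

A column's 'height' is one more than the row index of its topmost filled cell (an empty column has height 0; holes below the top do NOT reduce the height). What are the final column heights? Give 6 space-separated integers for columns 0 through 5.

Answer: 2 6 6 8 9 5

Derivation:
Drop 1: O rot1 at col 0 lands with bottom-row=0; cleared 0 line(s) (total 0); column heights now [2 2 0 0 0 0], max=2
Drop 2: J rot3 at col 3 lands with bottom-row=0; cleared 0 line(s) (total 0); column heights now [2 2 0 1 3 0], max=3
Drop 3: J rot0 at col 2 lands with bottom-row=3; cleared 0 line(s) (total 0); column heights now [2 2 5 4 4 0], max=5
Drop 4: L rot2 at col 1 lands with bottom-row=4; cleared 0 line(s) (total 0); column heights now [2 6 6 6 4 0], max=6
Drop 5: S rot3 at col 4 lands with bottom-row=3; cleared 0 line(s) (total 0); column heights now [2 6 6 6 6 5], max=6
Drop 6: Z rot3 at col 3 lands with bottom-row=6; cleared 0 line(s) (total 0); column heights now [2 6 6 8 9 5], max=9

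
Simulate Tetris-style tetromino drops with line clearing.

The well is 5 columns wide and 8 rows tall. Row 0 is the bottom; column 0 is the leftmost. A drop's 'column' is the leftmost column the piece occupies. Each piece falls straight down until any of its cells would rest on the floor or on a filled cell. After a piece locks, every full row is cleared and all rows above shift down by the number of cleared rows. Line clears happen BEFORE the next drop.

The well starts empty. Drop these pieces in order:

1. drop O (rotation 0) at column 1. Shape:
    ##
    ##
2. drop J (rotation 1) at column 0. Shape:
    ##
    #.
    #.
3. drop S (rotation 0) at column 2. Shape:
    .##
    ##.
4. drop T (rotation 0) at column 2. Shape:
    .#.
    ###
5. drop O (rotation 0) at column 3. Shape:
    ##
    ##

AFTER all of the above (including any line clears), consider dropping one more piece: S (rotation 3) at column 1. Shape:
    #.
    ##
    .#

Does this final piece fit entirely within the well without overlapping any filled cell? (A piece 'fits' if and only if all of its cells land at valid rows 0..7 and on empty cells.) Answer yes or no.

Drop 1: O rot0 at col 1 lands with bottom-row=0; cleared 0 line(s) (total 0); column heights now [0 2 2 0 0], max=2
Drop 2: J rot1 at col 0 lands with bottom-row=0; cleared 0 line(s) (total 0); column heights now [3 3 2 0 0], max=3
Drop 3: S rot0 at col 2 lands with bottom-row=2; cleared 0 line(s) (total 0); column heights now [3 3 3 4 4], max=4
Drop 4: T rot0 at col 2 lands with bottom-row=4; cleared 0 line(s) (total 0); column heights now [3 3 5 6 5], max=6
Drop 5: O rot0 at col 3 lands with bottom-row=6; cleared 0 line(s) (total 0); column heights now [3 3 5 8 8], max=8
Test piece S rot3 at col 1 (width 2): heights before test = [3 3 5 8 8]; fits = True

Answer: yes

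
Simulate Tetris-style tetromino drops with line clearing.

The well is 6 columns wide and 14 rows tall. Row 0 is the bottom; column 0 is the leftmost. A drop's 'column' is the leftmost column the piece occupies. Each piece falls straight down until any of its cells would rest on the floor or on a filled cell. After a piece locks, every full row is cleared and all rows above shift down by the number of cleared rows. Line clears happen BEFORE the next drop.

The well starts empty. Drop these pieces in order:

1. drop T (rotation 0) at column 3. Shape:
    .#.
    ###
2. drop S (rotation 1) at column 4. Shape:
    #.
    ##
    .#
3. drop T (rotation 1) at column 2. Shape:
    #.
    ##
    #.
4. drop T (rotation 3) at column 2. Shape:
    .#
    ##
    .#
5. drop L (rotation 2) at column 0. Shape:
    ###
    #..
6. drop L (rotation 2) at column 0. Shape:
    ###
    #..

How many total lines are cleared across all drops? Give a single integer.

Drop 1: T rot0 at col 3 lands with bottom-row=0; cleared 0 line(s) (total 0); column heights now [0 0 0 1 2 1], max=2
Drop 2: S rot1 at col 4 lands with bottom-row=1; cleared 0 line(s) (total 0); column heights now [0 0 0 1 4 3], max=4
Drop 3: T rot1 at col 2 lands with bottom-row=0; cleared 0 line(s) (total 0); column heights now [0 0 3 2 4 3], max=4
Drop 4: T rot3 at col 2 lands with bottom-row=2; cleared 0 line(s) (total 0); column heights now [0 0 4 5 4 3], max=5
Drop 5: L rot2 at col 0 lands with bottom-row=3; cleared 0 line(s) (total 0); column heights now [5 5 5 5 4 3], max=5
Drop 6: L rot2 at col 0 lands with bottom-row=5; cleared 0 line(s) (total 0); column heights now [7 7 7 5 4 3], max=7

Answer: 0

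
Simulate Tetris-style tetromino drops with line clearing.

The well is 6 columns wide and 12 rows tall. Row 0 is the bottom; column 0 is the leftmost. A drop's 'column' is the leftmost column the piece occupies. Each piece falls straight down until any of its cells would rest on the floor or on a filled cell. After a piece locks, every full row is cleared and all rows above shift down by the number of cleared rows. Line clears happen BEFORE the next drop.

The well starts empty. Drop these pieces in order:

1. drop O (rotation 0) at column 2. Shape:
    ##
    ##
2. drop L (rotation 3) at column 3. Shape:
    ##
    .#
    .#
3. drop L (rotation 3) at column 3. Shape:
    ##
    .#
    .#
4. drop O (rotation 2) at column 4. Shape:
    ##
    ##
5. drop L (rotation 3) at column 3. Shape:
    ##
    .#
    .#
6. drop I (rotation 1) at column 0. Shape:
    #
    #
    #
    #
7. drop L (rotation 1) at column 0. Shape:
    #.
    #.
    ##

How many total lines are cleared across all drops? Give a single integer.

Answer: 0

Derivation:
Drop 1: O rot0 at col 2 lands with bottom-row=0; cleared 0 line(s) (total 0); column heights now [0 0 2 2 0 0], max=2
Drop 2: L rot3 at col 3 lands with bottom-row=0; cleared 0 line(s) (total 0); column heights now [0 0 2 3 3 0], max=3
Drop 3: L rot3 at col 3 lands with bottom-row=3; cleared 0 line(s) (total 0); column heights now [0 0 2 6 6 0], max=6
Drop 4: O rot2 at col 4 lands with bottom-row=6; cleared 0 line(s) (total 0); column heights now [0 0 2 6 8 8], max=8
Drop 5: L rot3 at col 3 lands with bottom-row=8; cleared 0 line(s) (total 0); column heights now [0 0 2 11 11 8], max=11
Drop 6: I rot1 at col 0 lands with bottom-row=0; cleared 0 line(s) (total 0); column heights now [4 0 2 11 11 8], max=11
Drop 7: L rot1 at col 0 lands with bottom-row=4; cleared 0 line(s) (total 0); column heights now [7 5 2 11 11 8], max=11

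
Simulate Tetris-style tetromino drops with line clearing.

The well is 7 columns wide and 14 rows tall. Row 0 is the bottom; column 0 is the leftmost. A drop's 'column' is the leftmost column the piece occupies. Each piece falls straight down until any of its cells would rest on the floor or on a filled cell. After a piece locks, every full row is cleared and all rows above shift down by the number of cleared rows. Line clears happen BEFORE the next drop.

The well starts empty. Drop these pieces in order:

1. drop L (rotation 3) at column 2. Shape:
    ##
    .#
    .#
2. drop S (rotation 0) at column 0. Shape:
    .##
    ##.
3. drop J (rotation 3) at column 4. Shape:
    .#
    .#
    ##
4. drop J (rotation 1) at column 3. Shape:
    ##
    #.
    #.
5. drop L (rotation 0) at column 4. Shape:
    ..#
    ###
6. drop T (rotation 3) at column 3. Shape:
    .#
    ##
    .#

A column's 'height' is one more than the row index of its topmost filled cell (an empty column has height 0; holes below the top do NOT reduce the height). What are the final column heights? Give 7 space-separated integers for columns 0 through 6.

Drop 1: L rot3 at col 2 lands with bottom-row=0; cleared 0 line(s) (total 0); column heights now [0 0 3 3 0 0 0], max=3
Drop 2: S rot0 at col 0 lands with bottom-row=2; cleared 0 line(s) (total 0); column heights now [3 4 4 3 0 0 0], max=4
Drop 3: J rot3 at col 4 lands with bottom-row=0; cleared 0 line(s) (total 0); column heights now [3 4 4 3 1 3 0], max=4
Drop 4: J rot1 at col 3 lands with bottom-row=3; cleared 0 line(s) (total 0); column heights now [3 4 4 6 6 3 0], max=6
Drop 5: L rot0 at col 4 lands with bottom-row=6; cleared 0 line(s) (total 0); column heights now [3 4 4 6 7 7 8], max=8
Drop 6: T rot3 at col 3 lands with bottom-row=7; cleared 0 line(s) (total 0); column heights now [3 4 4 9 10 7 8], max=10

Answer: 3 4 4 9 10 7 8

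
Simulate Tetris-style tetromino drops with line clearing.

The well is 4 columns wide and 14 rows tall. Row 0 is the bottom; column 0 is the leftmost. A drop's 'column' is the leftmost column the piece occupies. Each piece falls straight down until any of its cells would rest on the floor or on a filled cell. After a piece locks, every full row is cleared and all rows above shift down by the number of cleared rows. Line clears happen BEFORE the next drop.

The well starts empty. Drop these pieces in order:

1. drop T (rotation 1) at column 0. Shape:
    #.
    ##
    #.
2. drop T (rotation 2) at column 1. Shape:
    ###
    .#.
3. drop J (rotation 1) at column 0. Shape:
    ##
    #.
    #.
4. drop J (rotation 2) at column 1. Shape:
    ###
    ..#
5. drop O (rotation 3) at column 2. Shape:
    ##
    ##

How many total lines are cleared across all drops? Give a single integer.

Drop 1: T rot1 at col 0 lands with bottom-row=0; cleared 0 line(s) (total 0); column heights now [3 2 0 0], max=3
Drop 2: T rot2 at col 1 lands with bottom-row=1; cleared 1 line(s) (total 1); column heights now [2 2 2 0], max=2
Drop 3: J rot1 at col 0 lands with bottom-row=2; cleared 0 line(s) (total 1); column heights now [5 5 2 0], max=5
Drop 4: J rot2 at col 1 lands with bottom-row=4; cleared 0 line(s) (total 1); column heights now [5 6 6 6], max=6
Drop 5: O rot3 at col 2 lands with bottom-row=6; cleared 0 line(s) (total 1); column heights now [5 6 8 8], max=8

Answer: 1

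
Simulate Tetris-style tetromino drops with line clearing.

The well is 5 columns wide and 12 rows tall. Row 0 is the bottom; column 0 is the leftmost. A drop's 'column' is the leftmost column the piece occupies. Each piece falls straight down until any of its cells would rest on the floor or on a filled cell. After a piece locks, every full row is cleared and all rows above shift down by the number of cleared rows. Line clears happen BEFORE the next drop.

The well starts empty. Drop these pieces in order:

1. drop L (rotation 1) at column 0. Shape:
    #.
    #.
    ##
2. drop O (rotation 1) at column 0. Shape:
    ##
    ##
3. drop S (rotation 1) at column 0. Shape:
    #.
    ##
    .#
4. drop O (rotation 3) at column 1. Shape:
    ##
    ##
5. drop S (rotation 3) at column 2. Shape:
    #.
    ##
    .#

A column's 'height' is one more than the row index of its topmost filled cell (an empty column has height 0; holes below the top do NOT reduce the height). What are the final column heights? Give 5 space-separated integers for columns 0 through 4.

Drop 1: L rot1 at col 0 lands with bottom-row=0; cleared 0 line(s) (total 0); column heights now [3 1 0 0 0], max=3
Drop 2: O rot1 at col 0 lands with bottom-row=3; cleared 0 line(s) (total 0); column heights now [5 5 0 0 0], max=5
Drop 3: S rot1 at col 0 lands with bottom-row=5; cleared 0 line(s) (total 0); column heights now [8 7 0 0 0], max=8
Drop 4: O rot3 at col 1 lands with bottom-row=7; cleared 0 line(s) (total 0); column heights now [8 9 9 0 0], max=9
Drop 5: S rot3 at col 2 lands with bottom-row=8; cleared 0 line(s) (total 0); column heights now [8 9 11 10 0], max=11

Answer: 8 9 11 10 0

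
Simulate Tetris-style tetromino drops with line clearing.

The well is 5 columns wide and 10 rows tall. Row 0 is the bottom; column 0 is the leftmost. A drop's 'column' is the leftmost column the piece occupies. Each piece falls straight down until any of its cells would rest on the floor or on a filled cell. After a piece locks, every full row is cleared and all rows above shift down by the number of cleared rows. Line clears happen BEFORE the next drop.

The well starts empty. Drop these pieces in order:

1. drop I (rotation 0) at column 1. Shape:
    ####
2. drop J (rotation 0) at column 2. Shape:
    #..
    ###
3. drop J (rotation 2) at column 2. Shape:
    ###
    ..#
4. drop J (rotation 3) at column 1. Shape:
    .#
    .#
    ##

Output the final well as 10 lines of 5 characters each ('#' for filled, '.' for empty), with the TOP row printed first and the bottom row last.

Answer: .....
.....
.....
..#..
..#..
.##..
..###
..#.#
..###
.####

Derivation:
Drop 1: I rot0 at col 1 lands with bottom-row=0; cleared 0 line(s) (total 0); column heights now [0 1 1 1 1], max=1
Drop 2: J rot0 at col 2 lands with bottom-row=1; cleared 0 line(s) (total 0); column heights now [0 1 3 2 2], max=3
Drop 3: J rot2 at col 2 lands with bottom-row=2; cleared 0 line(s) (total 0); column heights now [0 1 4 4 4], max=4
Drop 4: J rot3 at col 1 lands with bottom-row=4; cleared 0 line(s) (total 0); column heights now [0 5 7 4 4], max=7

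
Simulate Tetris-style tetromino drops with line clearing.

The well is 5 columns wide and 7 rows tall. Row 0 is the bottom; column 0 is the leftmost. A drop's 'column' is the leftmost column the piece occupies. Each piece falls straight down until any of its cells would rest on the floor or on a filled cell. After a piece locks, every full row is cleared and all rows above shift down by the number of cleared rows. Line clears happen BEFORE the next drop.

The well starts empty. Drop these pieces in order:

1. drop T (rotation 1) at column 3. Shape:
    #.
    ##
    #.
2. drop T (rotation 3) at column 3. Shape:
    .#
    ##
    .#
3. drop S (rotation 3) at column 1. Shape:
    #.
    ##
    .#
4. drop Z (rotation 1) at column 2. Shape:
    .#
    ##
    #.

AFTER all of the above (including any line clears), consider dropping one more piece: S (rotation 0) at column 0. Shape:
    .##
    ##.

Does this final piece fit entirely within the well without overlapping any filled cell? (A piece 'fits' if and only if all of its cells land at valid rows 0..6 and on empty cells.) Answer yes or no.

Answer: yes

Derivation:
Drop 1: T rot1 at col 3 lands with bottom-row=0; cleared 0 line(s) (total 0); column heights now [0 0 0 3 2], max=3
Drop 2: T rot3 at col 3 lands with bottom-row=2; cleared 0 line(s) (total 0); column heights now [0 0 0 4 5], max=5
Drop 3: S rot3 at col 1 lands with bottom-row=0; cleared 0 line(s) (total 0); column heights now [0 3 2 4 5], max=5
Drop 4: Z rot1 at col 2 lands with bottom-row=3; cleared 0 line(s) (total 0); column heights now [0 3 5 6 5], max=6
Test piece S rot0 at col 0 (width 3): heights before test = [0 3 5 6 5]; fits = True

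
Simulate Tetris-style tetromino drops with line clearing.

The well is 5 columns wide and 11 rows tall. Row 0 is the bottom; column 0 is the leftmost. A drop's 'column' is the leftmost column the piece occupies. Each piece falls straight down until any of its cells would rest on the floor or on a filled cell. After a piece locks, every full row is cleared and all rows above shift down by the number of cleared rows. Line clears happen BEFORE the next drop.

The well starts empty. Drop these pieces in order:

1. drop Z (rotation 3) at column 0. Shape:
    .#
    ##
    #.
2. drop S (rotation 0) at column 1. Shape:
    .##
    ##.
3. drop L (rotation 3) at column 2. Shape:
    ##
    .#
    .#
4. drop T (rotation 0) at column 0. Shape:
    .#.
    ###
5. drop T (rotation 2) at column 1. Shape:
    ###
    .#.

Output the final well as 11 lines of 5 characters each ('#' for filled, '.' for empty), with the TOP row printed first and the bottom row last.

Answer: .###.
.##..
###..
..##.
...#.
...#.
..##.
.##..
.#...
##...
#....

Derivation:
Drop 1: Z rot3 at col 0 lands with bottom-row=0; cleared 0 line(s) (total 0); column heights now [2 3 0 0 0], max=3
Drop 2: S rot0 at col 1 lands with bottom-row=3; cleared 0 line(s) (total 0); column heights now [2 4 5 5 0], max=5
Drop 3: L rot3 at col 2 lands with bottom-row=5; cleared 0 line(s) (total 0); column heights now [2 4 8 8 0], max=8
Drop 4: T rot0 at col 0 lands with bottom-row=8; cleared 0 line(s) (total 0); column heights now [9 10 9 8 0], max=10
Drop 5: T rot2 at col 1 lands with bottom-row=9; cleared 0 line(s) (total 0); column heights now [9 11 11 11 0], max=11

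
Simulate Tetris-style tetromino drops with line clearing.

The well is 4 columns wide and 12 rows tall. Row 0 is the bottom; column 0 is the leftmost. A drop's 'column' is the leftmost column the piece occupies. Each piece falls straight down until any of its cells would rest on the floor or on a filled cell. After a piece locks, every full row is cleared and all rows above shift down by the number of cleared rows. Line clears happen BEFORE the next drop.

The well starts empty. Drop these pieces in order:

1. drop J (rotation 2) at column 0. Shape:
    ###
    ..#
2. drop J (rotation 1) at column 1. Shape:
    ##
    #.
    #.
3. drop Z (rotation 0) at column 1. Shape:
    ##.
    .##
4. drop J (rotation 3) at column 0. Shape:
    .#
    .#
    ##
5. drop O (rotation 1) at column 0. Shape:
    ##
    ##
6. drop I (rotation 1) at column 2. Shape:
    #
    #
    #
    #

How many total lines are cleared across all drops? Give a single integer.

Answer: 0

Derivation:
Drop 1: J rot2 at col 0 lands with bottom-row=0; cleared 0 line(s) (total 0); column heights now [2 2 2 0], max=2
Drop 2: J rot1 at col 1 lands with bottom-row=2; cleared 0 line(s) (total 0); column heights now [2 5 5 0], max=5
Drop 3: Z rot0 at col 1 lands with bottom-row=5; cleared 0 line(s) (total 0); column heights now [2 7 7 6], max=7
Drop 4: J rot3 at col 0 lands with bottom-row=7; cleared 0 line(s) (total 0); column heights now [8 10 7 6], max=10
Drop 5: O rot1 at col 0 lands with bottom-row=10; cleared 0 line(s) (total 0); column heights now [12 12 7 6], max=12
Drop 6: I rot1 at col 2 lands with bottom-row=7; cleared 0 line(s) (total 0); column heights now [12 12 11 6], max=12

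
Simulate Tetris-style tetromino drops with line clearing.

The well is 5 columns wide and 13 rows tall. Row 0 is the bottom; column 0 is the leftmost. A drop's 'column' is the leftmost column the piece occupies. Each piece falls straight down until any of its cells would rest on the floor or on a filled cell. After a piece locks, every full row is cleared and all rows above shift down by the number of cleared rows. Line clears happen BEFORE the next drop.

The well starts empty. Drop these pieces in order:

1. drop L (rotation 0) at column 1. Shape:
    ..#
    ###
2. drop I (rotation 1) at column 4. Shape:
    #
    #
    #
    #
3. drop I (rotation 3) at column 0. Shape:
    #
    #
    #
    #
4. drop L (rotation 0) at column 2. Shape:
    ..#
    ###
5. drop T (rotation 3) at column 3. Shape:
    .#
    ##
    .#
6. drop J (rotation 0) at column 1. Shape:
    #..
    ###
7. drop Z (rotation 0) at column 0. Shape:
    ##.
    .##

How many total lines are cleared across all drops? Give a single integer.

Drop 1: L rot0 at col 1 lands with bottom-row=0; cleared 0 line(s) (total 0); column heights now [0 1 1 2 0], max=2
Drop 2: I rot1 at col 4 lands with bottom-row=0; cleared 0 line(s) (total 0); column heights now [0 1 1 2 4], max=4
Drop 3: I rot3 at col 0 lands with bottom-row=0; cleared 1 line(s) (total 1); column heights now [3 0 0 1 3], max=3
Drop 4: L rot0 at col 2 lands with bottom-row=3; cleared 0 line(s) (total 1); column heights now [3 0 4 4 5], max=5
Drop 5: T rot3 at col 3 lands with bottom-row=5; cleared 0 line(s) (total 1); column heights now [3 0 4 7 8], max=8
Drop 6: J rot0 at col 1 lands with bottom-row=7; cleared 0 line(s) (total 1); column heights now [3 9 8 8 8], max=9
Drop 7: Z rot0 at col 0 lands with bottom-row=9; cleared 0 line(s) (total 1); column heights now [11 11 10 8 8], max=11

Answer: 1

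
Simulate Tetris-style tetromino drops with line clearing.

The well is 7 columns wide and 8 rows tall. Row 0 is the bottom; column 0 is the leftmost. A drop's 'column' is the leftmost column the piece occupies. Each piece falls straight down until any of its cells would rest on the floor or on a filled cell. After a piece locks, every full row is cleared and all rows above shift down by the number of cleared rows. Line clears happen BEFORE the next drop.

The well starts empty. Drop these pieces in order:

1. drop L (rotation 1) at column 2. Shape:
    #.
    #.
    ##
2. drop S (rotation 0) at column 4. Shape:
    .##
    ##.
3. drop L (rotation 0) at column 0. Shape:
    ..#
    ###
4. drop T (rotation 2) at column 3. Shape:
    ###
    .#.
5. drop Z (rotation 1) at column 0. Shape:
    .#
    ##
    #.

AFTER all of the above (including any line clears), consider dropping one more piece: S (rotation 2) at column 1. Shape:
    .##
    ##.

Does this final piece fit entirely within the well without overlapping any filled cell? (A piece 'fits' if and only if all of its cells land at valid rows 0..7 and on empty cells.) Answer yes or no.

Answer: no

Derivation:
Drop 1: L rot1 at col 2 lands with bottom-row=0; cleared 0 line(s) (total 0); column heights now [0 0 3 1 0 0 0], max=3
Drop 2: S rot0 at col 4 lands with bottom-row=0; cleared 0 line(s) (total 0); column heights now [0 0 3 1 1 2 2], max=3
Drop 3: L rot0 at col 0 lands with bottom-row=3; cleared 0 line(s) (total 0); column heights now [4 4 5 1 1 2 2], max=5
Drop 4: T rot2 at col 3 lands with bottom-row=1; cleared 0 line(s) (total 0); column heights now [4 4 5 3 3 3 2], max=5
Drop 5: Z rot1 at col 0 lands with bottom-row=4; cleared 0 line(s) (total 0); column heights now [6 7 5 3 3 3 2], max=7
Test piece S rot2 at col 1 (width 3): heights before test = [6 7 5 3 3 3 2]; fits = False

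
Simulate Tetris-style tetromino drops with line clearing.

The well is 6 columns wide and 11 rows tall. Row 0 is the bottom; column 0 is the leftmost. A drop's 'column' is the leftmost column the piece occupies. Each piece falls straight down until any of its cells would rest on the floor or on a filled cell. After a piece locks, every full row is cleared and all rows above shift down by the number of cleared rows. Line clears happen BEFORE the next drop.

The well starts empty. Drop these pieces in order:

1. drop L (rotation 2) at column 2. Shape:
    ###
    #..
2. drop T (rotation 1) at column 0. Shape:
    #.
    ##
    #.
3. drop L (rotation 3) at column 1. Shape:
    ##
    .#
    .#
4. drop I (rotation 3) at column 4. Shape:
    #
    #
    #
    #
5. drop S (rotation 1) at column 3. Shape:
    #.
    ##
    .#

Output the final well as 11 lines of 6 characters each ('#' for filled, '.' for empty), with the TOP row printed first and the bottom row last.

Drop 1: L rot2 at col 2 lands with bottom-row=0; cleared 0 line(s) (total 0); column heights now [0 0 2 2 2 0], max=2
Drop 2: T rot1 at col 0 lands with bottom-row=0; cleared 0 line(s) (total 0); column heights now [3 2 2 2 2 0], max=3
Drop 3: L rot3 at col 1 lands with bottom-row=2; cleared 0 line(s) (total 0); column heights now [3 5 5 2 2 0], max=5
Drop 4: I rot3 at col 4 lands with bottom-row=2; cleared 0 line(s) (total 0); column heights now [3 5 5 2 6 0], max=6
Drop 5: S rot1 at col 3 lands with bottom-row=6; cleared 0 line(s) (total 0); column heights now [3 5 5 9 8 0], max=9

Answer: ......
......
...#..
...##.
....#.
....#.
.##.#.
..#.#.
#.#.#.
#####.
#.#...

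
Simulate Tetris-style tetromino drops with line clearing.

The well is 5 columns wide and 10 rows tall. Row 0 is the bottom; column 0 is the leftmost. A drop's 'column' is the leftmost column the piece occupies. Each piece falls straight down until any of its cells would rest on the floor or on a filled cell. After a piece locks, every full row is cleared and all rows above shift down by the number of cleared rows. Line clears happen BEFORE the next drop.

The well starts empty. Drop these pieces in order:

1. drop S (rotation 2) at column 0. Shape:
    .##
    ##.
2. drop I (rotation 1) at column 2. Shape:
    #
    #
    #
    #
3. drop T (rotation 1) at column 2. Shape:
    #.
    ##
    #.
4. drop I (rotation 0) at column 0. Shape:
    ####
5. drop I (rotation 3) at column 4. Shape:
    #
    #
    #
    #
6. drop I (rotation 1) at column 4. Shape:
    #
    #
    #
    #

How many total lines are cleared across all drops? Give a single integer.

Answer: 0

Derivation:
Drop 1: S rot2 at col 0 lands with bottom-row=0; cleared 0 line(s) (total 0); column heights now [1 2 2 0 0], max=2
Drop 2: I rot1 at col 2 lands with bottom-row=2; cleared 0 line(s) (total 0); column heights now [1 2 6 0 0], max=6
Drop 3: T rot1 at col 2 lands with bottom-row=6; cleared 0 line(s) (total 0); column heights now [1 2 9 8 0], max=9
Drop 4: I rot0 at col 0 lands with bottom-row=9; cleared 0 line(s) (total 0); column heights now [10 10 10 10 0], max=10
Drop 5: I rot3 at col 4 lands with bottom-row=0; cleared 0 line(s) (total 0); column heights now [10 10 10 10 4], max=10
Drop 6: I rot1 at col 4 lands with bottom-row=4; cleared 0 line(s) (total 0); column heights now [10 10 10 10 8], max=10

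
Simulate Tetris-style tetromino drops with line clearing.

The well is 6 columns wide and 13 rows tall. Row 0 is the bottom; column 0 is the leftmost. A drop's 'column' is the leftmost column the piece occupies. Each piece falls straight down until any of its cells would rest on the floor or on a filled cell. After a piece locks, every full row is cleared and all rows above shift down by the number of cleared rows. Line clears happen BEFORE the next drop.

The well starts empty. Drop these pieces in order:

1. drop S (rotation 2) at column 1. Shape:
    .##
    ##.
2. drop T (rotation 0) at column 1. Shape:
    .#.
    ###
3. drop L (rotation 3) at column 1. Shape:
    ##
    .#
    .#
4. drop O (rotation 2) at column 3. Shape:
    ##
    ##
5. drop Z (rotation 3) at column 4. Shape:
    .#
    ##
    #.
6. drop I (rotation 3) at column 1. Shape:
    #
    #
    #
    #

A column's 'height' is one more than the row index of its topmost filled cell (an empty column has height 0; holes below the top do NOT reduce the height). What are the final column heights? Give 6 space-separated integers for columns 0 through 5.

Answer: 0 11 7 5 7 8

Derivation:
Drop 1: S rot2 at col 1 lands with bottom-row=0; cleared 0 line(s) (total 0); column heights now [0 1 2 2 0 0], max=2
Drop 2: T rot0 at col 1 lands with bottom-row=2; cleared 0 line(s) (total 0); column heights now [0 3 4 3 0 0], max=4
Drop 3: L rot3 at col 1 lands with bottom-row=4; cleared 0 line(s) (total 0); column heights now [0 7 7 3 0 0], max=7
Drop 4: O rot2 at col 3 lands with bottom-row=3; cleared 0 line(s) (total 0); column heights now [0 7 7 5 5 0], max=7
Drop 5: Z rot3 at col 4 lands with bottom-row=5; cleared 0 line(s) (total 0); column heights now [0 7 7 5 7 8], max=8
Drop 6: I rot3 at col 1 lands with bottom-row=7; cleared 0 line(s) (total 0); column heights now [0 11 7 5 7 8], max=11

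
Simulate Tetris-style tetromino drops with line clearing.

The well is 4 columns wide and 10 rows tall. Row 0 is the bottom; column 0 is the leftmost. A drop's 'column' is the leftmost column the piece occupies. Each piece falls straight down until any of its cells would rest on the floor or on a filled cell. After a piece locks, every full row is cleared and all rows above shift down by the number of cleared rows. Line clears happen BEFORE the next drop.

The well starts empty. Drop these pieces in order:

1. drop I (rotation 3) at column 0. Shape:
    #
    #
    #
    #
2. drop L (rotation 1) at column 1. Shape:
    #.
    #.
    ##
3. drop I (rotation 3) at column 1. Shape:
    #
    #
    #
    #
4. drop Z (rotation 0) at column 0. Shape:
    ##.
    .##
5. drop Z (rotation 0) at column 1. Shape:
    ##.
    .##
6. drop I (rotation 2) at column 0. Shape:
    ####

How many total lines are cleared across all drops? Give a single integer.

Drop 1: I rot3 at col 0 lands with bottom-row=0; cleared 0 line(s) (total 0); column heights now [4 0 0 0], max=4
Drop 2: L rot1 at col 1 lands with bottom-row=0; cleared 0 line(s) (total 0); column heights now [4 3 1 0], max=4
Drop 3: I rot3 at col 1 lands with bottom-row=3; cleared 0 line(s) (total 0); column heights now [4 7 1 0], max=7
Drop 4: Z rot0 at col 0 lands with bottom-row=7; cleared 0 line(s) (total 0); column heights now [9 9 8 0], max=9
Drop 5: Z rot0 at col 1 lands with bottom-row=8; cleared 1 line(s) (total 1); column heights now [4 9 9 0], max=9
Drop 6: I rot2 at col 0 lands with bottom-row=9; cleared 1 line(s) (total 2); column heights now [4 9 9 0], max=9

Answer: 2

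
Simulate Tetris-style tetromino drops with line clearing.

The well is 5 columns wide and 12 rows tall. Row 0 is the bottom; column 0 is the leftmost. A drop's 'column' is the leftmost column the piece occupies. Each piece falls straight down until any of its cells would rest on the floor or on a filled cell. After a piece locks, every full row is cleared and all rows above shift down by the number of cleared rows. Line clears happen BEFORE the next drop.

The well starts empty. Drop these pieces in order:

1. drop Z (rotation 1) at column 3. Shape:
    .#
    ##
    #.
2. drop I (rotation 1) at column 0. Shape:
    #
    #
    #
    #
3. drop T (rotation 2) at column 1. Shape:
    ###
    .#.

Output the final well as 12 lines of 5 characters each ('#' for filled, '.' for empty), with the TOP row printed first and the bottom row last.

Drop 1: Z rot1 at col 3 lands with bottom-row=0; cleared 0 line(s) (total 0); column heights now [0 0 0 2 3], max=3
Drop 2: I rot1 at col 0 lands with bottom-row=0; cleared 0 line(s) (total 0); column heights now [4 0 0 2 3], max=4
Drop 3: T rot2 at col 1 lands with bottom-row=1; cleared 1 line(s) (total 1); column heights now [3 0 2 2 2], max=3

Answer: .....
.....
.....
.....
.....
.....
.....
.....
.....
#....
#.###
#..#.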